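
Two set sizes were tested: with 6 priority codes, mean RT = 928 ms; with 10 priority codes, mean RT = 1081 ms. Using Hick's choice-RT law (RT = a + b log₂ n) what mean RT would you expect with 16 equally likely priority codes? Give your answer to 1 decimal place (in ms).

With log₂ n on the abscissa the relation is linear; from the two conditions:
  b = (1081 − 928) / (log₂ 10 − log₂ 6) = 153 / (3.3219 − 2.5850) = 207.608 ms/bit
  a = 928 − 207.608 × 2.5850 = 391.341 ms
Then RT(16) = 391.341 + 207.608 × log₂ 16 = 391.341 + 207.608 × 4 ≈ 1221.773 ms.

1221.8 ms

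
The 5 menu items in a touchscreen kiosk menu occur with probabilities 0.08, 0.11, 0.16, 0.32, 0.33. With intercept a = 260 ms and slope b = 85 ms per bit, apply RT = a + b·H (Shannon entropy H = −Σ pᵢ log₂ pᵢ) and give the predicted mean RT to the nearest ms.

440 ms

H = 0.08·log₂(1/0.08) + 0.11·log₂(1/0.11) + 0.16·log₂(1/0.16) + 0.32·log₂(1/0.32) + 0.33·log₂(1/0.33) = 2.1187 bits.
RT = 260 + 85 × 2.1187 = 440.09 ms.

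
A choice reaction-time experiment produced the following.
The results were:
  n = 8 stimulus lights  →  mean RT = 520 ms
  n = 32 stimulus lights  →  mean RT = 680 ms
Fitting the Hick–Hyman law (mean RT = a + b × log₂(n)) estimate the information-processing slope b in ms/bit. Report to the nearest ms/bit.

Slope: b = (680 − 520) / (log₂ 32 − log₂ 8) = 160/2.0000 = 80 ms/bit.

80 ms/bit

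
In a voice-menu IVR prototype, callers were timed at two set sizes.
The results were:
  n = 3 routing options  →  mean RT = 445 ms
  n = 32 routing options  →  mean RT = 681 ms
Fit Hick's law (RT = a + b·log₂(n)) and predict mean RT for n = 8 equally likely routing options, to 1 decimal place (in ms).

542.8 ms

Fit slope and intercept:
  b = (681 − 445) / (log₂ 32 − log₂ 3) = 236 / (5 − 1.5850) = 69.106 ms/bit
  a = 445 − 69.106 × 1.5850 = 335.469 ms
Then RT(8) = 335.469 + 69.106 × log₂ 8 = 335.469 + 69.106 × 3 ≈ 542.788 ms.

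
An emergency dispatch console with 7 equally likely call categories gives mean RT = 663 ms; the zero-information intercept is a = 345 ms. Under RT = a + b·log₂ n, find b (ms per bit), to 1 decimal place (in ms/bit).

b = (663 − 345) / log₂(7) = 318 / 2.8074 = 113.274 ms/bit.

113.3 ms/bit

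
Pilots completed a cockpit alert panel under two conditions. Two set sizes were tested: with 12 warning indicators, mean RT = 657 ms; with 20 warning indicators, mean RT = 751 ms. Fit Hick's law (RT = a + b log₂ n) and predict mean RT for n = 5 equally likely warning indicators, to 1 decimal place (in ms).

495.9 ms

RT is linear in log₂ n, so two points fix the line:
  b = (751 − 657) / (log₂ 20 − log₂ 12) = 94 / (4.3219 − 3.5850) = 127.550 ms/bit
  a = 657 − 127.550 × 3.5850 = 199.738 ms
Then RT(5) = 199.738 + 127.550 × log₂ 5 = 199.738 + 127.550 × 2.3219 ≈ 495.900 ms.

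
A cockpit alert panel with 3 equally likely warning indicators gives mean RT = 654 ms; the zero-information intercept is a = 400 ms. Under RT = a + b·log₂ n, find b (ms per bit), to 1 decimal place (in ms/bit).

160.3 ms/bit

log₂(3) = 1.5850 bits.
b = (RT − a)/log₂ n = (654 − 400) / 1.5850 = 160.256 ms/bit.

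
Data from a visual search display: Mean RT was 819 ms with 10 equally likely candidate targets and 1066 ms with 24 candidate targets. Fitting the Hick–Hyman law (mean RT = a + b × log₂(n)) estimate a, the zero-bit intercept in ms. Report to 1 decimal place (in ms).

169.4 ms

The slope on a log₂ axis is (1066 − 819) / (4.5850 − 3.3219) = 195.561 ms/bit.
Intercept: a = 819 − 195.561·log₂(10) = 169.361 ms.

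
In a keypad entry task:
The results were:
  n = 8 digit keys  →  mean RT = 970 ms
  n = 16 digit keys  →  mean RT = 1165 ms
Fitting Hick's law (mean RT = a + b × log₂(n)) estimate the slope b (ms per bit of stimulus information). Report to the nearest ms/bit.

Slope: b = (1165 − 970) / (log₂ 16 − log₂ 8) = 195/1.0000 = 195 ms/bit.

195 ms/bit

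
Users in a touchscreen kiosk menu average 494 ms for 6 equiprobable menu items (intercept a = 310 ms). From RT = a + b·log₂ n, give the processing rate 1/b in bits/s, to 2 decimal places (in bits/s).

14.05 bits/s

b = (494 − 310)/log₂ 6 = 184/2.5850 = 71.181 ms per bit = 0.07118 s/bit; the reciprocal is 14.049 bits/s.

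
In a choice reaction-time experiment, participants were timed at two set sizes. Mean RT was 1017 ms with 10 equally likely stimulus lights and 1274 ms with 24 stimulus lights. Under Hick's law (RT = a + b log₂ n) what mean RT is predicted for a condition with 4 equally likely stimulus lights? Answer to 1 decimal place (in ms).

Solve the two-equation system in a and b:
  b = (1274 − 1017) / (log₂ 24 − log₂ 10) = 257 / (4.5850 − 3.3219) = 203.478 ms/bit
  a = 1017 − 203.478 × 3.3219 = 341.060 ms
Then RT(4) = 341.060 + 203.478 × log₂ 4 = 341.060 + 203.478 × 2 ≈ 748.016 ms.

748.0 ms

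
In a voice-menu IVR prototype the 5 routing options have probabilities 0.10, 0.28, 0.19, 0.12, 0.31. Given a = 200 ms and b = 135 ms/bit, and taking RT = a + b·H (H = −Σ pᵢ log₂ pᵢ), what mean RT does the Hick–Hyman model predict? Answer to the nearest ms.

H = 0.10·log₂(1/0.10) + 0.28·log₂(1/0.28) + 0.19·log₂(1/0.19) + 0.12·log₂(1/0.12) + 0.31·log₂(1/0.31) = 2.1925 bits.
RT = 200 + 135 × 2.1925 = 495.99 ms.

496 ms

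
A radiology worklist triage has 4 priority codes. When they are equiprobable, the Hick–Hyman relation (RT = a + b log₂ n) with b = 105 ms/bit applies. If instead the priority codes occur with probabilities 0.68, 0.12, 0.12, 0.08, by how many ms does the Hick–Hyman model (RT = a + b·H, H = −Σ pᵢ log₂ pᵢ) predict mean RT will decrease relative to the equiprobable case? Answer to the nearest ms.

63 ms

Equiprobable entropy H₀ = log₂ 4 = 2.0000 bits.
Skewed entropy H = −Σ pᵢ log₂ pᵢ = 1.4040 bits.
ΔRT = b·(H₀ − H) = 105 × 0.5960 = 62.58 ms.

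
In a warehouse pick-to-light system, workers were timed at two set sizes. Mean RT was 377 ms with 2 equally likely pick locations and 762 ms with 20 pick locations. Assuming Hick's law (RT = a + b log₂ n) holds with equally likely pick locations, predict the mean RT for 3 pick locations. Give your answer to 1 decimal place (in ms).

444.8 ms

RT is linear in log₂ n, so two points fix the line:
  b = (762 − 377) / (log₂ 20 − log₂ 2) = 385 / (4.3219 − 1) = 115.897 ms/bit
  a = 377 − 115.897 × 1 = 261.103 ms
Then RT(3) = 261.103 + 115.897 × log₂ 3 = 261.103 + 115.897 × 1.5850 ≈ 444.795 ms.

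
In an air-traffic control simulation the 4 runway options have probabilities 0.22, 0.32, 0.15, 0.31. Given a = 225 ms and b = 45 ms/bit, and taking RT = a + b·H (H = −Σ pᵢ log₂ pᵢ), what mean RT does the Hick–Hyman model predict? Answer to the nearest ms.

312 ms

H = 0.22·log₂(1/0.22) + 0.32·log₂(1/0.32) + 0.15·log₂(1/0.15) + 0.31·log₂(1/0.31) = 1.9409 bits.
RT = 225 + 45 × 1.9409 = 312.34 ms.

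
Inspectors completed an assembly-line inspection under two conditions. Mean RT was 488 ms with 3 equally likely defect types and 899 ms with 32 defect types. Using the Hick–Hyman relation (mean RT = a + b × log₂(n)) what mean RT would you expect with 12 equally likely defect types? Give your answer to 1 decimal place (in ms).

728.7 ms

Solve the two-equation system in a and b:
  b = (899 − 488) / (log₂ 32 − log₂ 3) = 411 / (5 − 1.5850) = 120.350 ms/bit
  a = 488 − 120.350 × 1.5850 = 297.250 ms
Then RT(12) = 297.250 + 120.350 × log₂ 12 = 297.250 + 120.350 × 3.5850 ≈ 728.700 ms.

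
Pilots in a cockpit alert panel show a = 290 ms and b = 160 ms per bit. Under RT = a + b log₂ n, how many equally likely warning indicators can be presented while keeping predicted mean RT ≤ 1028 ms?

160·log₂ n ≤ 1028 − 290 = 738, giving log₂ n ≤ 4.6125 and n ≤ 24.463. The largest whole number is 24.

24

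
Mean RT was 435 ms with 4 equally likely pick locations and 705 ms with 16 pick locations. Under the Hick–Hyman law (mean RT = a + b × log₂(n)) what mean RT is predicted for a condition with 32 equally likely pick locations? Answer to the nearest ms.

840 ms

Solve the two-equation system in a and b:
  b = (705 − 435) / (log₂ 16 − log₂ 4) = 270 / (4 − 2) = 135 ms/bit
  a = 435 − 135 × 2 = 165 ms
Then RT(32) = 165 + 135 × log₂ 32 = 165 + 135 × 5 ≈ 840.000 ms.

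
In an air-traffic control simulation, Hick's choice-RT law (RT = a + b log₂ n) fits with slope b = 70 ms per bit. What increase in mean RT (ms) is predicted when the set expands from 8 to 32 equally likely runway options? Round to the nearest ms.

ΔRT = (a + b log₂ n₂) − (a + b log₂ n₁) = b·(log₂ n₂ − log₂ n₁).
log₂(32) − log₂(8) = log₂(32/8) = log₂(4) = 2.
ΔRT = 70 × 2.0000 = 140.000 ms.

140 ms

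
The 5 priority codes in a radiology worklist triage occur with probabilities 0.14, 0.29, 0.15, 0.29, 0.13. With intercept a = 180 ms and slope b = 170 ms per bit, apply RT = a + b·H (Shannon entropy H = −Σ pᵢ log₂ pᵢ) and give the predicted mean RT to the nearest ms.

558 ms

Entropy contributions −pᵢ log₂ pᵢ: 0.3971, 0.5179, 0.4105, 0.5179, 0.3826; sum H = 2.2261 bits.
RT = a + bH = 180 + 170·2.2261 = 558.44 ms.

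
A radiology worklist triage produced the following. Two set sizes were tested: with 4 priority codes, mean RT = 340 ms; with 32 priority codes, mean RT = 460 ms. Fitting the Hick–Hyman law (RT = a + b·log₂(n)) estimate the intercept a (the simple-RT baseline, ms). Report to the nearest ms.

260 ms

Slope: b = (460 − 340) / (log₂ 32 − log₂ 4) = 120/3.0000 = 40 ms/bit.
a = RT₁ − b·log₂ n₁ = 340 − 40 × 2 = 260.000 ms.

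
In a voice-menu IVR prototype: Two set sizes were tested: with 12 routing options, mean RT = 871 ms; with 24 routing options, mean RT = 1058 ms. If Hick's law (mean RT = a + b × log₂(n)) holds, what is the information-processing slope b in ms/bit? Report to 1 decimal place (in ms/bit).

The slope on a log₂ axis is (1058 − 871) / (4.5850 − 3.5850) = 187.000 ms/bit.

187.0 ms/bit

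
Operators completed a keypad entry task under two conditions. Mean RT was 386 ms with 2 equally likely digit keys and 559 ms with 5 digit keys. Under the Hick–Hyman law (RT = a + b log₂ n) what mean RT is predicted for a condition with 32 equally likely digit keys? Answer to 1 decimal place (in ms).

RT is linear in log₂ n, so two points fix the line:
  b = (559 − 386) / (log₂ 5 − log₂ 2) = 173 / (2.3219 − 1) = 130.869 ms/bit
  a = 386 − 130.869 × 1 = 255.131 ms
Then RT(32) = 255.131 + 130.869 × log₂ 32 = 255.131 + 130.869 × 5 ≈ 909.478 ms.

909.5 ms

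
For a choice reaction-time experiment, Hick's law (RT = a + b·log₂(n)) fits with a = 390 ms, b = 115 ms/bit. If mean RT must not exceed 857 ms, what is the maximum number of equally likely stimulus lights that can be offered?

Set 390 + 115·log₂ n ≤ 857 → log₂ n ≤ (857 − 390)/115 = 4.0609.
So n ≤ 2^4.0609 = 16.690; the largest integer n is 16.

16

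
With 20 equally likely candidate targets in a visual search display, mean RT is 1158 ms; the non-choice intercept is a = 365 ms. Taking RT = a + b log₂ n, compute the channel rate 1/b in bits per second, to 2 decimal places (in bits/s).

5.45 bits/s

b = (1158 − 365)/log₂ 20 = 793/4.3219 = 183.483 ms per bit = 0.18348 s/bit; the reciprocal is 5.450 bits/s.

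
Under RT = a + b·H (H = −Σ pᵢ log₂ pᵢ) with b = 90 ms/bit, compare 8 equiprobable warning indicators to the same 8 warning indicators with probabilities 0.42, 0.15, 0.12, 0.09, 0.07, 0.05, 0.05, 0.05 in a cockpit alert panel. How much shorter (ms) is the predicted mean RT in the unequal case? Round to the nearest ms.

The RT saving is b·ΔH. Equiprobable H₀ = log₂(8) = 3.0000 bits; with the given probabilities H = 2.5328 bits.
b·(H₀ − H) = 90 × (3.0000 − 2.5328) = 42.05 ms.

42 ms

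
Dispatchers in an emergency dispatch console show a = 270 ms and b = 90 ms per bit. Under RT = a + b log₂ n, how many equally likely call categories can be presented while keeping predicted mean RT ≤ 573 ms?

10

Information budget: (573 − 270)/90 = 3.3667 bits, so n ≤ 2^3.3667 = 10.315 → at most 10.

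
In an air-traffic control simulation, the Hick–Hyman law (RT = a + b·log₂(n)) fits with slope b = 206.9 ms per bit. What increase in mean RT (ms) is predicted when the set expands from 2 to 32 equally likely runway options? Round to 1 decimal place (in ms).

The intercept a cancels: ΔRT = b·(log₂ n₂ − log₂ n₁) = b·log₂(n₂/n₁).
log₂(32) − log₂(2) = log₂(32/2) = log₂(16) = 4.
ΔRT = 206.9 × 4.0000 = 827.600 ms.

827.6 ms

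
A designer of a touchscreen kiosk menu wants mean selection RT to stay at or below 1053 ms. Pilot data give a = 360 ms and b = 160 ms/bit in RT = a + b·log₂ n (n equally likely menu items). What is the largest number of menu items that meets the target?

20

Information budget: (1053 − 360)/160 = 4.3312 bits, so n ≤ 2^4.3312 = 20.130 → at most 20.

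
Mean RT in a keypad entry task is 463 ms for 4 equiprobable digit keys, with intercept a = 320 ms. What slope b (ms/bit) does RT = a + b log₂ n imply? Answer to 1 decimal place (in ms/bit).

log₂(4) = 2 bits.
b = (RT − a)/log₂ n = (463 − 320) / 2 = 71.500 ms/bit.

71.5 ms/bit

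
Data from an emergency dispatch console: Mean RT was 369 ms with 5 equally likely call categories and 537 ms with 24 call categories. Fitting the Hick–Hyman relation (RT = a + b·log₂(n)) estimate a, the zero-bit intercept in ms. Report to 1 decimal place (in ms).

196.6 ms

The slope on a log₂ axis is (537 − 369) / (4.5850 − 2.3219) = 74.237 ms/bit.
Intercept: a = 369 − 74.237·log₂(5) = 196.628 ms.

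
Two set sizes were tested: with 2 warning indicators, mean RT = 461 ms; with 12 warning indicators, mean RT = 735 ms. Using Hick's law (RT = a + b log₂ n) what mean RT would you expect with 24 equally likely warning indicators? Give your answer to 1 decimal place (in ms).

Solve the two-equation system in a and b:
  b = (735 − 461) / (log₂ 12 − log₂ 2) = 274 / (3.5850 − 1) = 105.998 ms/bit
  a = 461 − 105.998 × 1 = 355.002 ms
Then RT(24) = 355.002 + 105.998 × log₂ 24 = 355.002 + 105.998 × 4.5850 ≈ 840.998 ms.

841.0 ms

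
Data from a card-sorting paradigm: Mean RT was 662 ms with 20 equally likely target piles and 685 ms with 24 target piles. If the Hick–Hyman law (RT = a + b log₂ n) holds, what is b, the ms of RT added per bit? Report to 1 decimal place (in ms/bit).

87.4 ms/bit

Slope: b = (685 − 662) / (log₂ 24 − log₂ 20) = 23/0.2630 = 87.441 ms/bit.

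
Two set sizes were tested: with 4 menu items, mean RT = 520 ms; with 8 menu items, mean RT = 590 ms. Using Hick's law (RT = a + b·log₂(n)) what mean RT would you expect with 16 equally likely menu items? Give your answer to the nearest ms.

With log₂ n on the abscissa the relation is linear; from the two conditions:
  b = (590 − 520) / (log₂ 8 − log₂ 4) = 70 / (3 − 2) = 70 ms/bit
  a = 520 − 70 × 2 = 380 ms
Then RT(16) = 380 + 70 × log₂ 16 = 380 + 70 × 4 ≈ 660.000 ms.

660 ms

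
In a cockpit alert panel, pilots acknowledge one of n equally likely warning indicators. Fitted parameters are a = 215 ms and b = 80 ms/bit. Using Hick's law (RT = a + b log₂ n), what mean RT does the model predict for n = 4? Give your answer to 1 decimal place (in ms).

375.0 ms

log₂(4) = 2 bits, so RT = 215 + 80 × 2 ≈ 375.000 ms.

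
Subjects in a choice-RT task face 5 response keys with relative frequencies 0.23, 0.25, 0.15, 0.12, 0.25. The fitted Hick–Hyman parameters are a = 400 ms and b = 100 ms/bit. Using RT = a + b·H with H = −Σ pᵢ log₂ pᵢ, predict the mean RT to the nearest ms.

Entropy contributions −pᵢ log₂ pᵢ: 0.4877, 0.5000, 0.4105, 0.3671, 0.5000; sum H = 2.2653 bits.
RT = a + bH = 400 + 100·2.2653 = 626.53 ms.

627 ms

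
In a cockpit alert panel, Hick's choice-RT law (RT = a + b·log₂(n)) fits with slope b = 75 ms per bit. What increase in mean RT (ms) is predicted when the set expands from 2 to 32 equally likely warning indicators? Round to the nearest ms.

300 ms

ΔRT = (a + b log₂ n₂) − (a + b log₂ n₁) = b·(log₂ n₂ − log₂ n₁).
log₂(32) − log₂(2) = log₂(32/2) = log₂(16) = 4.
ΔRT = 75 × 4.0000 = 300.000 ms.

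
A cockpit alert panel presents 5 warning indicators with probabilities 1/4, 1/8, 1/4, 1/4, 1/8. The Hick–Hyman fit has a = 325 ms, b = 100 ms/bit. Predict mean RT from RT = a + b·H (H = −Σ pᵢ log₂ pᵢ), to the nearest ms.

Each term −pᵢ log₂ pᵢ: 0.25·2 + 0.125·3 + 0.25·2 + 0.25·2 + 0.125·3; summed, H = 2.250 bits.
Mean RT = a + bH = 325 + 100·2.250 = 550.00 ms.

550 ms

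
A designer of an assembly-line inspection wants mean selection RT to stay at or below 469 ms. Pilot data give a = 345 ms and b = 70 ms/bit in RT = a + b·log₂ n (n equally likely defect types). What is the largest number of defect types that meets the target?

Set 345 + 70·log₂ n ≤ 469 → log₂ n ≤ (469 − 345)/70 = 1.7714.
So n ≤ 2^1.7714 = 3.414; the largest integer n is 3.

3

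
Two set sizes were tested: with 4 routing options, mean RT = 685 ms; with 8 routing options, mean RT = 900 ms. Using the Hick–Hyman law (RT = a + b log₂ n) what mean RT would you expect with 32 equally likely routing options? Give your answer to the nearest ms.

1330 ms

Solve the two-equation system in a and b:
  b = (900 − 685) / (log₂ 8 − log₂ 4) = 215 / (3 − 2) = 215 ms/bit
  a = 685 − 215 × 2 = 255 ms
Then RT(32) = 255 + 215 × log₂ 32 = 255 + 215 × 5 ≈ 1330.000 ms.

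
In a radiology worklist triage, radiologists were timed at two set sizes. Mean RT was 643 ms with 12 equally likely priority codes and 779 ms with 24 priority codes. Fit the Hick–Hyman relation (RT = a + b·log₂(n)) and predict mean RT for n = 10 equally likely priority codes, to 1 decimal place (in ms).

Fit slope and intercept:
  b = (779 − 643) / (log₂ 24 − log₂ 12) = 136 / (4.5850 − 3.5850) = 136.000 ms/bit
  a = 643 − 136.000 × 3.5850 = 155.445 ms
Then RT(10) = 155.445 + 136.000 × log₂ 10 = 155.445 + 136.000 × 3.3219 ≈ 607.227 ms.

607.2 ms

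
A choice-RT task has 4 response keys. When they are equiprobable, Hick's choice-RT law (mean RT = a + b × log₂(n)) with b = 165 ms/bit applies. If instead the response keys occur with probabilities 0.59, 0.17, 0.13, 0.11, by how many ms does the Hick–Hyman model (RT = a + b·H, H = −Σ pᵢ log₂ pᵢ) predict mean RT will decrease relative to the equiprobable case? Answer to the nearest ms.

63 ms

The RT saving is b·ΔH. Equiprobable H₀ = log₂(4) = 2.0000 bits; with the given probabilities H = 1.6166 bits.
b·(H₀ − H) = 165 × (2.0000 − 1.6166) = 63.26 ms.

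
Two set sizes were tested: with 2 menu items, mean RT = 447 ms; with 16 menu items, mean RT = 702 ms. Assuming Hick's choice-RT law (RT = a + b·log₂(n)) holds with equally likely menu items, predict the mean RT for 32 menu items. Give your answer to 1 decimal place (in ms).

787.0 ms

RT is linear in log₂ n, so two points fix the line:
  b = (702 − 447) / (log₂ 16 − log₂ 2) = 255 / (4 − 1) = 85.000 ms/bit
  a = 447 − 85.000 × 1 = 362.000 ms
Then RT(32) = 362.000 + 85.000 × log₂ 32 = 362.000 + 85.000 × 5 ≈ 787.000 ms.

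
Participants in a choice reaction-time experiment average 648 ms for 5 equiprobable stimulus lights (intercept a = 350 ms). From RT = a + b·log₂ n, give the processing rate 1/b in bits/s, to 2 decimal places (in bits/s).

7.79 bits/s

b = (648 − 350)/log₂ 5 = 298/2.3219 = 128.342 ms per bit = 0.12834 s/bit; the reciprocal is 7.792 bits/s.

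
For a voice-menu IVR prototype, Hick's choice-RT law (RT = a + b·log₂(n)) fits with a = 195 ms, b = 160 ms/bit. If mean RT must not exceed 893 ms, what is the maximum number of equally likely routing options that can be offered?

20

160·log₂ n ≤ 893 − 195 = 698, giving log₂ n ≤ 4.3625 and n ≤ 20.570. The largest whole number is 20.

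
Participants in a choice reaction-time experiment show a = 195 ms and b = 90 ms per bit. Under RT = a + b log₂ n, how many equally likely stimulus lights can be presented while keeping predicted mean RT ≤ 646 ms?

32

Information budget: (646 − 195)/90 = 5.0111 bits, so n ≤ 2^5.0111 = 32.247 → at most 32.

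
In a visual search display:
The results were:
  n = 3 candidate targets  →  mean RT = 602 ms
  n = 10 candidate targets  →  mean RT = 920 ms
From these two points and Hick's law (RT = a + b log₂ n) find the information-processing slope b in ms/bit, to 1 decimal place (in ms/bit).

Slope: b = (920 − 602) / (log₂ 10 − log₂ 3) = 318/1.7370 = 183.078 ms/bit.

183.1 ms/bit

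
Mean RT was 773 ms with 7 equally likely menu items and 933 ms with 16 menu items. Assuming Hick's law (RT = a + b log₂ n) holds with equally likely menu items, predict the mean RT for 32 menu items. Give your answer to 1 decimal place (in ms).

Fit slope and intercept:
  b = (933 − 773) / (log₂ 16 − log₂ 7) = 160 / (4 − 2.8074) = 134.156 ms/bit
  a = 773 − 134.156 × 2.8074 = 396.378 ms
Then RT(32) = 396.378 + 134.156 × log₂ 32 = 396.378 + 134.156 × 5 ≈ 1067.156 ms.

1067.2 ms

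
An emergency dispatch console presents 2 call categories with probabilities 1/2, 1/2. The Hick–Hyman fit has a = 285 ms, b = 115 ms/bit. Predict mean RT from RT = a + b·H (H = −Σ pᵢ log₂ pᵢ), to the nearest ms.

H = −Σ pᵢ log₂ pᵢ = 0.5·1 + 0.5·1 = 1.000 bits.
RT = 285 + 115 × 1.000 = 400.00 ms.

400 ms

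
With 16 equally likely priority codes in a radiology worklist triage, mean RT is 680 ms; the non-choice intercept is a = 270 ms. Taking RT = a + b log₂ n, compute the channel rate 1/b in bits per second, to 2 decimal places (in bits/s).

9.76 bits/s

b = (680 − 270)/log₂ 16 = 410/4 = 102.500 ms per bit = 0.10250 s/bit; the reciprocal is 9.756 bits/s.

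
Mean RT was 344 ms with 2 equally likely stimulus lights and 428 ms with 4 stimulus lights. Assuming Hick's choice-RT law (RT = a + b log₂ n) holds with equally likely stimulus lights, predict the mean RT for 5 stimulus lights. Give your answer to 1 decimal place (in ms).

455.0 ms

RT is linear in log₂ n, so two points fix the line:
  b = (428 − 344) / (log₂ 4 − log₂ 2) = 84 / (2 − 1) = 84.000 ms/bit
  a = 344 − 84.000 × 1 = 260.000 ms
Then RT(5) = 260.000 + 84.000 × log₂ 5 = 260.000 + 84.000 × 2.3219 ≈ 455.042 ms.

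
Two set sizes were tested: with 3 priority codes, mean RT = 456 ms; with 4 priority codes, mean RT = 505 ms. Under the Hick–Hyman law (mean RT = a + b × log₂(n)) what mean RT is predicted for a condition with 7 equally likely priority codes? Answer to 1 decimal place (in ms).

Fit slope and intercept:
  b = (505 − 456) / (log₂ 4 − log₂ 3) = 49 / (2 − 1.5850) = 118.062 ms/bit
  a = 456 − 118.062 × 1.5850 = 268.877 ms
Then RT(7) = 268.877 + 118.062 × log₂ 7 = 268.877 + 118.062 × 2.8074 ≈ 600.318 ms.

600.3 ms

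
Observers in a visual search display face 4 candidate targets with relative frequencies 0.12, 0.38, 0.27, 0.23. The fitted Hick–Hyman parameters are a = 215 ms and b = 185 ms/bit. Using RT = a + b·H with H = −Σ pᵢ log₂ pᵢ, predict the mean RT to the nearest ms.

Entropy contributions −pᵢ log₂ pᵢ: 0.3671, 0.5305, 0.5100, 0.4877; sum H = 1.8952 bits.
RT = a + bH = 215 + 185·1.8952 = 565.61 ms.

566 ms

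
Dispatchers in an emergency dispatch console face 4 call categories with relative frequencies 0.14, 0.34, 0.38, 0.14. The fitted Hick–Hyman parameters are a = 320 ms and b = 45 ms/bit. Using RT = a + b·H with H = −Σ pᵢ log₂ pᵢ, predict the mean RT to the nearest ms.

H = 0.14·log₂(1/0.14) + 0.34·log₂(1/0.34) + 0.38·log₂(1/0.38) + 0.14·log₂(1/0.14) = 1.8538 bits.
RT = 320 + 45 × 1.8538 = 403.42 ms.

403 ms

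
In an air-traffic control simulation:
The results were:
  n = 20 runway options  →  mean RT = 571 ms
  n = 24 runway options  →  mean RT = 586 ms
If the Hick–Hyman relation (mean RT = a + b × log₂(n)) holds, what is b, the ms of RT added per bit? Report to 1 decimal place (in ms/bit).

The slope on a log₂ axis is (586 − 571) / (4.5850 − 4.3219) = 57.027 ms/bit.

57.0 ms/bit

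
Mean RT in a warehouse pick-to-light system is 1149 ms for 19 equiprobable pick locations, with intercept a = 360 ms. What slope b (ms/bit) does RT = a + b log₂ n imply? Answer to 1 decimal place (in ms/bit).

185.7 ms/bit

19 alternatives carry log₂ 19 = 4.2479 bits; the choice cost is 1149 − 360 = 789 ms, so b = 789/4.2479 = 185.738 ms/bit.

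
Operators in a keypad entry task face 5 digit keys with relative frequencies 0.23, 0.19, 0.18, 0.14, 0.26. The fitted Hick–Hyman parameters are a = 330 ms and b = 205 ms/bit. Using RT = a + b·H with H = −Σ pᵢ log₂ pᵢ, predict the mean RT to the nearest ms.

800 ms

Entropy contributions −pᵢ log₂ pᵢ: 0.4877, 0.4552, 0.4453, 0.3971, 0.5053; sum H = 2.2906 bits.
RT = a + bH = 330 + 205·2.2906 = 799.57 ms.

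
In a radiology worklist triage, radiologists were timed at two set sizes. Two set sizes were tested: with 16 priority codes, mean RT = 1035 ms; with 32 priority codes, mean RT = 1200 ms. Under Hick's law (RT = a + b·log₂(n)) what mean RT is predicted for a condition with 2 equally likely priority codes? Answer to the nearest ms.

With log₂ n on the abscissa the relation is linear; from the two conditions:
  b = (1200 − 1035) / (log₂ 32 − log₂ 16) = 165 / (5 − 4) = 165 ms/bit
  a = 1035 − 165 × 4 = 375 ms
Then RT(2) = 375 + 165 × log₂ 2 = 375 + 165 × 1 ≈ 540.000 ms.

540 ms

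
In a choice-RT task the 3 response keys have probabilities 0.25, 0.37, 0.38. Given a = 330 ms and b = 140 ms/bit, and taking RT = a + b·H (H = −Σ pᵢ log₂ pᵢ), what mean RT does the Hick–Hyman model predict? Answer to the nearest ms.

549 ms

Entropy contributions −pᵢ log₂ pᵢ: 0.5000, 0.5307, 0.5305; sum H = 1.5612 bits.
RT = a + bH = 330 + 140·1.5612 = 548.57 ms.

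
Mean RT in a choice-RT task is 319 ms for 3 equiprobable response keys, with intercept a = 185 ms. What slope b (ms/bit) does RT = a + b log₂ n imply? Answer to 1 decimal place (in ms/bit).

log₂(3) = 1.5850 bits.
b = (RT − a)/log₂ n = (319 − 185) / 1.5850 = 84.545 ms/bit.

84.5 ms/bit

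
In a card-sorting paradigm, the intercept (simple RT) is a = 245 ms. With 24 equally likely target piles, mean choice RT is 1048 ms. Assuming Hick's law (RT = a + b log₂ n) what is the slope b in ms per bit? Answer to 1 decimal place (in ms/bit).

175.1 ms/bit

log₂(24) = 4.5850 bits.
b = (RT − a)/log₂ n = (1048 − 245) / 4.5850 = 175.138 ms/bit.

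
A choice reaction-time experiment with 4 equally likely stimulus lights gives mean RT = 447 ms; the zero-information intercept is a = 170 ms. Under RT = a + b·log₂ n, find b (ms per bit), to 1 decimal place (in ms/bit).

138.5 ms/bit

4 alternatives carry log₂ 4 = 2 bits; the choice cost is 447 − 170 = 277 ms, so b = 277/2 = 138.500 ms/bit.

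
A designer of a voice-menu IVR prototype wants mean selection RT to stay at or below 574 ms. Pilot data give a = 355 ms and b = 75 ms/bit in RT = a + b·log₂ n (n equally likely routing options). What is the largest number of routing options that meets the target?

75·log₂ n ≤ 574 − 355 = 219, giving log₂ n ≤ 2.9200 and n ≤ 7.568. The largest whole number is 7.

7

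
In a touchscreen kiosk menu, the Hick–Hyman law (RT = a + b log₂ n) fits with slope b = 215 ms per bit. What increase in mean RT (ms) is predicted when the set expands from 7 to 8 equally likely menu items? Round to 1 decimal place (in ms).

The intercept a cancels: ΔRT = b·(log₂ n₂ − log₂ n₁) = b·log₂(n₂/n₁).
log₂(8) − log₂(7) = 3 − 2.8074 = 0.1926.
ΔRT = 215 × 0.1926 = 41.419 ms.

41.4 ms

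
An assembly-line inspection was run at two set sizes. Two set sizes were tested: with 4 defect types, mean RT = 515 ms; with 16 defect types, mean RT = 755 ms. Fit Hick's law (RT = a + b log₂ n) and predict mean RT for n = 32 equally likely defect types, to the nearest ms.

875 ms

With log₂ n on the abscissa the relation is linear; from the two conditions:
  b = (755 − 515) / (log₂ 16 − log₂ 4) = 240 / (4 − 2) = 120 ms/bit
  a = 515 − 120 × 2 = 275 ms
Then RT(32) = 275 + 120 × log₂ 32 = 275 + 120 × 5 ≈ 875.000 ms.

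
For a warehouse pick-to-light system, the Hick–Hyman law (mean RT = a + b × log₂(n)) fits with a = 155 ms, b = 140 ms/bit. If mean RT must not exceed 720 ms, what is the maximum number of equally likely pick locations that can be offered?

16

Information budget: (720 − 155)/140 = 4.0357 bits, so n ≤ 2^4.0357 = 16.401 → at most 16.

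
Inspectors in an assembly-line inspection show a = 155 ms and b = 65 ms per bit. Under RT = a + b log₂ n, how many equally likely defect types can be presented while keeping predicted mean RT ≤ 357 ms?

65·log₂ n ≤ 357 − 155 = 202, giving log₂ n ≤ 3.1077 and n ≤ 8.620. The largest whole number is 8.

8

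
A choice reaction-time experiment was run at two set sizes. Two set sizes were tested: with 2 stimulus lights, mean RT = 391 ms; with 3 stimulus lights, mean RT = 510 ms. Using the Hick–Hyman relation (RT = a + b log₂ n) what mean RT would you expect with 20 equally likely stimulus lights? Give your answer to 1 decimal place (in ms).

1066.8 ms

Solve the two-equation system in a and b:
  b = (510 − 391) / (log₂ 3 − log₂ 2) = 119 / (1.5850 − 1) = 203.432 ms/bit
  a = 391 − 203.432 × 1 = 187.568 ms
Then RT(20) = 187.568 + 203.432 × log₂ 20 = 187.568 + 203.432 × 4.3219 ≈ 1066.786 ms.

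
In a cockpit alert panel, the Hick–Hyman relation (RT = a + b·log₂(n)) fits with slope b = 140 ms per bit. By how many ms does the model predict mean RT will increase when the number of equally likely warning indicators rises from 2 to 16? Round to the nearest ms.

The intercept a cancels: ΔRT = b·(log₂ n₂ − log₂ n₁) = b·log₂(n₂/n₁).
log₂(16) − log₂(2) = log₂(16/2) = log₂(8) = 3.
ΔRT = 140 × 3.0000 = 420.000 ms.

420 ms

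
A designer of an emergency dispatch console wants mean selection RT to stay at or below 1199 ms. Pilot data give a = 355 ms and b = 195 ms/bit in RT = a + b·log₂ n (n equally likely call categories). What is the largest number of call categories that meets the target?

20

195·log₂ n ≤ 1199 − 355 = 844, giving log₂ n ≤ 4.3282 and n ≤ 20.087. The largest whole number is 20.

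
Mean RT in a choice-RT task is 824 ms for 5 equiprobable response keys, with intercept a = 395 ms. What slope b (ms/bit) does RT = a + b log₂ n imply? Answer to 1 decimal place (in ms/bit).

b = (824 − 395) / log₂(5) = 429 / 2.3219 = 184.760 ms/bit.

184.8 ms/bit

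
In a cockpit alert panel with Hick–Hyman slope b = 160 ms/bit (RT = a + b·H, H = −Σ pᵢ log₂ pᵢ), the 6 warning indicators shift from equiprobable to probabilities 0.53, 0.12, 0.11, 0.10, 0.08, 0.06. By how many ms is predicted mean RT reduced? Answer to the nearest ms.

Equiprobable entropy H₀ = log₂ 6 = 2.5850 bits.
Skewed entropy H = −Σ pᵢ log₂ pᵢ = 2.0700 bits.
ΔRT = b·(H₀ − H) = 160 × 0.5149 = 82.39 ms.

82 ms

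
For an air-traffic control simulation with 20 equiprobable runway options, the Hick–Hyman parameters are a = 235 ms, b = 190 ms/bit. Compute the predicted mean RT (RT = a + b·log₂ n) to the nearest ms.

log₂(20) = 4.3219 bits, so RT = 235 + 190 × 4.3219 ≈ 1056.166 ms.

1056 ms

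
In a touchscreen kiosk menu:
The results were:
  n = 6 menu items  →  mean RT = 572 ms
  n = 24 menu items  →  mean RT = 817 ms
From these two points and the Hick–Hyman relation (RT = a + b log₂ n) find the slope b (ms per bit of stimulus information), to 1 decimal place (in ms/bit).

Slope: b = (817 − 572) / (log₂ 24 − log₂ 6) = 245/2.0000 = 122.500 ms/bit.

122.5 ms/bit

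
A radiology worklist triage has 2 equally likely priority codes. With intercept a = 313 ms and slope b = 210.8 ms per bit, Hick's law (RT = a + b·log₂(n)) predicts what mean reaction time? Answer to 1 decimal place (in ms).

log₂(2) = 1 bits, so RT = 313 + 210.8 × 1 ≈ 523.800 ms.

523.8 ms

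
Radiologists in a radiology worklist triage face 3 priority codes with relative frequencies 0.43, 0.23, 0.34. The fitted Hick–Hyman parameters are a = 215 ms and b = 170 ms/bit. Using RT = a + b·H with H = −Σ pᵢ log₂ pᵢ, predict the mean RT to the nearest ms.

477 ms

Entropy contributions −pᵢ log₂ pᵢ: 0.5236, 0.4877, 0.5292; sum H = 1.5404 bits.
RT = a + bH = 215 + 170·1.5404 = 476.87 ms.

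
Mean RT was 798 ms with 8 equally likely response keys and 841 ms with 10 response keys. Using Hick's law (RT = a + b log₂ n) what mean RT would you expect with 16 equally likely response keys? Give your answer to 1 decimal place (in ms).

931.6 ms

Solve the two-equation system in a and b:
  b = (841 − 798) / (log₂ 10 − log₂ 8) = 43 / (3.3219 − 3) = 133.570 ms/bit
  a = 798 − 133.570 × 3 = 397.289 ms
Then RT(16) = 397.289 + 133.570 × log₂ 16 = 397.289 + 133.570 × 4 ≈ 931.570 ms.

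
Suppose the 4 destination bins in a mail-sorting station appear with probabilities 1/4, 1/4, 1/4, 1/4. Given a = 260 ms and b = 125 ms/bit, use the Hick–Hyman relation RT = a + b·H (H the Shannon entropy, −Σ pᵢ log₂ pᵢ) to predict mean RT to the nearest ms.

510 ms

H = −Σ pᵢ log₂ pᵢ = 0.25·2 + 0.25·2 + 0.25·2 + 0.25·2 = 2.000 bits.
RT = 260 + 125 × 2.000 = 510.00 ms.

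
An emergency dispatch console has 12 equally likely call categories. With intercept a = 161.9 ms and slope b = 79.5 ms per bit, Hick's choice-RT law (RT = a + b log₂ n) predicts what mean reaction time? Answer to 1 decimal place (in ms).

log₂(12) = 3.5850 bits, so RT = 161.9 + 79.5 × 3.5850 ≈ 446.905 ms.

446.9 ms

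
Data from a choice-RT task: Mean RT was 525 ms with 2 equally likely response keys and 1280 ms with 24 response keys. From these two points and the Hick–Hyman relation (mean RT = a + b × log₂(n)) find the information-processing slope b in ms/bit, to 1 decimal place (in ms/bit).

210.6 ms/bit

The slope on a log₂ axis is (1280 − 525) / (4.5850 − 1) = 210.602 ms/bit.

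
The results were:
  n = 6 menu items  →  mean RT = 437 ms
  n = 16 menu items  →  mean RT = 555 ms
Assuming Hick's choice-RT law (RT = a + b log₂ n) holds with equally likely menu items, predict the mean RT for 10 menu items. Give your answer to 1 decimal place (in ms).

498.5 ms

RT is linear in log₂ n, so two points fix the line:
  b = (555 − 437) / (log₂ 16 − log₂ 6) = 118 / (4 − 2.5850) = 83.390 ms/bit
  a = 437 − 83.390 × 2.5850 = 221.440 ms
Then RT(10) = 221.440 + 83.390 × log₂ 10 = 221.440 + 83.390 × 3.3219 ≈ 498.456 ms.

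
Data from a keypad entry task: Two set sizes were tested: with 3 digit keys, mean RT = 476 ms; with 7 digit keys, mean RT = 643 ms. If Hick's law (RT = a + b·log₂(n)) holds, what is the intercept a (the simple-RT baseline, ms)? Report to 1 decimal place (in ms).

The slope on a log₂ axis is (643 − 476) / (2.8074 − 1.5850) = 136.617 ms/bit.
Intercept: a = 476 − 136.617·log₂(3) = 259.467 ms.

259.5 ms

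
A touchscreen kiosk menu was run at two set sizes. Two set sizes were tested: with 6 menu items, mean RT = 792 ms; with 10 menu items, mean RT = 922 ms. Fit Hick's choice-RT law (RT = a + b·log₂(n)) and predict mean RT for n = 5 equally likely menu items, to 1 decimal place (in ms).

With log₂ n on the abscissa the relation is linear; from the two conditions:
  b = (922 − 792) / (log₂ 10 − log₂ 6) = 130 / (3.3219 − 2.5850) = 176.399 ms/bit
  a = 792 − 176.399 × 2.5850 = 336.015 ms
Then RT(5) = 336.015 + 176.399 × log₂ 5 = 336.015 + 176.399 × 2.3219 ≈ 745.601 ms.

745.6 ms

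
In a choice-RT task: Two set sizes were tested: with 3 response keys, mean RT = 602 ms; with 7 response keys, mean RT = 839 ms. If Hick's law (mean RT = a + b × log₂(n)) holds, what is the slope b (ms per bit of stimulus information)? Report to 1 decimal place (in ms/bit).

b = (RT₂ − RT₁)/(log₂ n₂ − log₂ n₁) = (839 − 602)/(2.8074 − 1.5850) = 193.882 ms/bit.

193.9 ms/bit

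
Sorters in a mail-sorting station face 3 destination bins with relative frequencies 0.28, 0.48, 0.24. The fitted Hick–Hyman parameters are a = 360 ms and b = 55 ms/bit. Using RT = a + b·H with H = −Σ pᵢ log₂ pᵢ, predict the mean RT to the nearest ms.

443 ms

Entropy contributions −pᵢ log₂ pᵢ: 0.5142, 0.5083, 0.4941; sum H = 1.5166 bits.
RT = a + bH = 360 + 55·1.5166 = 443.41 ms.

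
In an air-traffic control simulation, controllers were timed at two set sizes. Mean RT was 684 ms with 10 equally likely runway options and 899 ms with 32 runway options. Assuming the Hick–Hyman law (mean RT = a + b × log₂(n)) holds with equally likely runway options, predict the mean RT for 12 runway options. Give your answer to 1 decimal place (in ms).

717.7 ms

With log₂ n on the abscissa the relation is linear; from the two conditions:
  b = (899 − 684) / (log₂ 32 − log₂ 10) = 215 / (5 − 3.3219) = 128.123 ms/bit
  a = 684 − 128.123 × 3.3219 = 258.384 ms
Then RT(12) = 258.384 + 128.123 × log₂ 12 = 258.384 + 128.123 × 3.5850 ≈ 717.701 ms.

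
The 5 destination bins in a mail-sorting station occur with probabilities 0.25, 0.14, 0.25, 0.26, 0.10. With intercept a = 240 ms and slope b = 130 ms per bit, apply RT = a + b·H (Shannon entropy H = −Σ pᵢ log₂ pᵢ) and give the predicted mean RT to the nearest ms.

H = 0.25·log₂(1/0.25) + 0.14·log₂(1/0.14) + 0.25·log₂(1/0.25) + 0.26·log₂(1/0.26) + 0.10·log₂(1/0.10) = 2.2346 bits.
RT = 240 + 130 × 2.2346 = 530.50 ms.

530 ms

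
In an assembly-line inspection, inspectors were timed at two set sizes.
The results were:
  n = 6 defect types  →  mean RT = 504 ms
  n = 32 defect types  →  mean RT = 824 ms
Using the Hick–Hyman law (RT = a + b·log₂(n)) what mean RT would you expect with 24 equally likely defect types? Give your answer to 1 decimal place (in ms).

769.0 ms

Solve the two-equation system in a and b:
  b = (824 − 504) / (log₂ 32 − log₂ 6) = 320 / (5 − 2.5850) = 132.503 ms/bit
  a = 504 − 132.503 × 2.5850 = 161.484 ms
Then RT(24) = 161.484 + 132.503 × log₂ 24 = 161.484 + 132.503 × 4.5850 ≈ 769.006 ms.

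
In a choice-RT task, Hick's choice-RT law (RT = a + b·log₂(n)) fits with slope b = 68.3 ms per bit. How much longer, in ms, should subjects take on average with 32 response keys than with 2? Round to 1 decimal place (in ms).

273.2 ms

ΔRT = (a + b log₂ n₂) − (a + b log₂ n₁) = b·(log₂ n₂ − log₂ n₁).
log₂(32) − log₂(2) = log₂(32/2) = log₂(16) = 4.
ΔRT = 68.3 × 4.0000 = 273.200 ms.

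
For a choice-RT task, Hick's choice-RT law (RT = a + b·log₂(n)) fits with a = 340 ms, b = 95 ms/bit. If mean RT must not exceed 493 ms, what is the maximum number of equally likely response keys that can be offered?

Set 340 + 95·log₂ n ≤ 493 → log₂ n ≤ (493 − 340)/95 = 1.6105.
So n ≤ 2^1.6105 = 3.054; the largest integer n is 3.

3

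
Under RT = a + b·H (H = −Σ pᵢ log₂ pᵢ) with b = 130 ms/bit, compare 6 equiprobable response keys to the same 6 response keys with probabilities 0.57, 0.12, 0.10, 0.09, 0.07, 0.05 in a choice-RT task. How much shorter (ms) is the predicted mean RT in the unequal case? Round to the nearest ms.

The RT saving is b·ΔH. Equiprobable H₀ = log₂(6) = 2.5850 bits; with the given probabilities H = 1.9588 bits.
b·(H₀ − H) = 130 × (2.5850 − 1.9588) = 81.40 ms.

81 ms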